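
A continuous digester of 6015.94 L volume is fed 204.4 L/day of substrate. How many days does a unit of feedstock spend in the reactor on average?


HRT = V / Q
= 6015.94 / 204.4
= 29.4322 days

29.4322 days


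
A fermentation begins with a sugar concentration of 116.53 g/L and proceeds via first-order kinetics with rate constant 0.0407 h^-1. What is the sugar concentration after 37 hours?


S = S0 * exp(-k * t)
S = 116.53 * exp(-0.0407 * 37)
S = 25.8484 g/L

25.8484 g/L


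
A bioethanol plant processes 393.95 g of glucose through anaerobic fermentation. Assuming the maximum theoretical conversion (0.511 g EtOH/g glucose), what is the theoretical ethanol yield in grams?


Theoretical ethanol yield: m_EtOH = 0.511 * m_glucose
m_EtOH = 0.511 * 393.95 = 201.3084 g

201.3084 g


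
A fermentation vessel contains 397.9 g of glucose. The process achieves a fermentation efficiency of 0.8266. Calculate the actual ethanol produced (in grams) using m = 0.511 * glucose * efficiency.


Actual ethanol: m = 0.511 * 397.9 * 0.8266
m = 168.0700 g

168.0700 g


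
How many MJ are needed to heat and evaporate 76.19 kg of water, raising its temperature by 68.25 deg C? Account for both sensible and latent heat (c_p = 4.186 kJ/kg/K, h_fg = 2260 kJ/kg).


E = m_water * (4.186 * dT + 2260) / 1000
= 76.19 * (4.186 * 68.25 + 2260) / 1000
= 193.9565 MJ

193.9565 MJ


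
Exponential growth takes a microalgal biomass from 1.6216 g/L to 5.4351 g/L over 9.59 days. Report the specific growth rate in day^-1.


mu = ln(X2/X1) / dt
= ln(5.4351/1.6216) / 9.59
= 0.1261 per day

0.1261 per day


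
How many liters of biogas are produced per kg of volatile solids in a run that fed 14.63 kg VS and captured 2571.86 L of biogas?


Y = V / VS
= 2571.86 / 14.63
= 175.7936 L/kg VS

175.7936 L/kg VS


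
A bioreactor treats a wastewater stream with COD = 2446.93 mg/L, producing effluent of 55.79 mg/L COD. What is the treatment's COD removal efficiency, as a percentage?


eta = (COD_in - COD_out) / COD_in * 100
= (2446.93 - 55.79) / 2446.93 * 100
= 97.7200%

97.7200%


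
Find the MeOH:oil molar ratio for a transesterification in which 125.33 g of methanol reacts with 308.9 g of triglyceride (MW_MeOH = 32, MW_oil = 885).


Molar ratio = n_MeOH / n_oil = (MeOH/32) / (oil/885) = (MeOH * 885) / (32 * oil)
= (125.33 * 885) / (32 * 308.9)
= 11.2210

11.2210


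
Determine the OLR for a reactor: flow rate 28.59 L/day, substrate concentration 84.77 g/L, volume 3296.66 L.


OLR = Q * S / V
= 28.59 * 84.77 / 3296.66
= 0.7352 g/L/day

0.7352 g/L/day


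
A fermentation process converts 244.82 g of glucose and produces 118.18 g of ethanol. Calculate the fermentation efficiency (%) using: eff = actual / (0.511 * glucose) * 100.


Fermentation efficiency = (actual / (0.511 * glucose)) * 100
= (118.18 / (0.511 * 244.82)) * 100
= 94.4661%

94.4661%


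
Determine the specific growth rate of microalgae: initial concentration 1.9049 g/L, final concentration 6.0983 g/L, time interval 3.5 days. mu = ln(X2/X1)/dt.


mu = ln(X2/X1) / dt
= ln(6.0983/1.9049) / 3.5
= 0.3325 per day

0.3325 per day


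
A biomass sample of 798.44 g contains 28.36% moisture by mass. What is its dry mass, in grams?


Wd = Ww * (1 - MC/100)
= 798.44 * (1 - 28.36/100)
= 572.0024 g

572.0024 g


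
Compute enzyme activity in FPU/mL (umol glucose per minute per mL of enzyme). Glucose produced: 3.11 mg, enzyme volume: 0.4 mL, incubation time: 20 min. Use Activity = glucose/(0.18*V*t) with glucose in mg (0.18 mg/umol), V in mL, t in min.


Activity = glucose_mg / (0.18 mg/umol * V_mL * t_min)
= 3.11 / (0.18 * 0.4 * 20)
= 2.1597 FPU/mL

2.1597 FPU/mL


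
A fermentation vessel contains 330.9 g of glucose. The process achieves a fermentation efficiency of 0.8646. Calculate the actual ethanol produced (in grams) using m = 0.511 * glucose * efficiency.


Actual ethanol: m = 0.511 * 330.9 * 0.8646
m = 146.1951 g

146.1951 g


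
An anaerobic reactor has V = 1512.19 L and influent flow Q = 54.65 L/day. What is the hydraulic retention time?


HRT = V / Q
= 1512.19 / 54.65
= 27.6704 days

27.6704 days


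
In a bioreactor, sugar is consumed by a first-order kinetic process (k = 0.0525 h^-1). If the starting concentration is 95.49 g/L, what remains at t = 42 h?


S = S0 * exp(-k * t)
S = 95.49 * exp(-0.0525 * 42)
S = 10.5278 g/L

10.5278 g/L


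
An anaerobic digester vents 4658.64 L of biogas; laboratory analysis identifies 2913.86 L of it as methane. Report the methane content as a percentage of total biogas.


CH4% = V_CH4 / V_total * 100
= 2913.86 / 4658.64 * 100
= 62.5474%

62.5474%


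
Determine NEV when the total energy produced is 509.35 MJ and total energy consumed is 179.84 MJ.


NEV = E_out - E_in
= 509.35 - 179.84
= 329.5100 MJ

329.5100 MJ


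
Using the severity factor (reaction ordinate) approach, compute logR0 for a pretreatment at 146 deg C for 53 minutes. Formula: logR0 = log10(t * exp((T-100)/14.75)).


logR0 = log10(t * exp((T - 100) / 14.75))
= log10(53 * exp((146 - 100) / 14.75))
= 3.0787

3.0787


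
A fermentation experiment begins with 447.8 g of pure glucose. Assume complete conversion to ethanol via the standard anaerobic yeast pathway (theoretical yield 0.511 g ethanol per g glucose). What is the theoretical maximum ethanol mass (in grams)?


Theoretical ethanol yield: m_EtOH = 0.511 * m_glucose
m_EtOH = 0.511 * 447.8 = 228.8258 g

228.8258 g


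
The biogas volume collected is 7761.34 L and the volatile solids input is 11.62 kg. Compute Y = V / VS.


Y = V / VS
= 7761.34 / 11.62
= 667.9294 L/kg VS

667.9294 L/kg VS


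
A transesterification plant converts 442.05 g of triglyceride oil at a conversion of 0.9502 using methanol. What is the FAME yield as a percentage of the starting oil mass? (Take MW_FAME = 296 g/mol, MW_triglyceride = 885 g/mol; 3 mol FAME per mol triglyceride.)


m_FAME = oil * conv * (3 * 296 / 885) = oil * conv * (888/885)
= 442.05 * 0.9502 * 888 / 885
= 421.4598 g
Y = m_FAME / oil * 100 = conv * (888/885) * 100
= 0.9502 * 888 / 885 * 100
= 95.34%

95.34%


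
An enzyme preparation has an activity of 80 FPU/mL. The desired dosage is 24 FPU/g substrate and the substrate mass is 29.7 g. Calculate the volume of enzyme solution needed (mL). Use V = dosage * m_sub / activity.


V = dosage * m_sub / activity
V = 24 * 29.7 / 80
V = 8.9100 mL

8.9100 mL


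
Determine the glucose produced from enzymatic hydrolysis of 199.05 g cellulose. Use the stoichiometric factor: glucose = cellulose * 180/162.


glucose = cellulose * 180/162
= 199.05 * 180/162
= 221.1667 g

221.1667 g


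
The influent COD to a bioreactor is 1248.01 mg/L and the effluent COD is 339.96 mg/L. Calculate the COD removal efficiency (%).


eta = (COD_in - COD_out) / COD_in * 100
= (1248.01 - 339.96) / 1248.01 * 100
= 72.7598%

72.7598%


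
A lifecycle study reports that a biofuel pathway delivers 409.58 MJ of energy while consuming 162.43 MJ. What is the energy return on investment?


EROI = E_out / E_in
= 409.58 / 162.43
= 2.5216

2.5216


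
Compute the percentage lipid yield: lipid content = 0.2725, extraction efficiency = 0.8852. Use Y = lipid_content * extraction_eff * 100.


Y = lipid_content * extraction_eff * 100
= 0.2725 * 0.8852 * 100
= 24.1217%

24.1217%


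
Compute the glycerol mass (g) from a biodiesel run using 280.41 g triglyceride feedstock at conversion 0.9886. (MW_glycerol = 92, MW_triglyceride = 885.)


glycerol = oil * conv * (92/885)
= 280.41 * 0.9886 * 92 / 885
= 28.8177 g

28.8177 g


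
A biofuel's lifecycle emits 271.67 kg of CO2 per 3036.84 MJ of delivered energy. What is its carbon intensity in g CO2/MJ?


CI = CO2 * 1000 / E
= 271.67 * 1000 / 3036.84
= 89.4581 g CO2/MJ

89.4581 g CO2/MJ


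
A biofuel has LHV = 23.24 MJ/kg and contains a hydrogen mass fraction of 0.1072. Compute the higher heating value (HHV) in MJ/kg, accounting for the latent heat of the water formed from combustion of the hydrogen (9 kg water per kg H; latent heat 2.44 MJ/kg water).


HHV = LHV + H_frac * 9 * 2.44
= 23.24 + 0.1072 * 9 * 2.44
= 25.5941 MJ/kg

25.5941 MJ/kg


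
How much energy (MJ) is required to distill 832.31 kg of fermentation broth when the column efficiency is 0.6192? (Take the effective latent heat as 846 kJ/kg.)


E = m * 846 / (eta * 1000)
= 832.31 * 846 / (0.6192 * 1000)
= 1137.1677 MJ

1137.1677 MJ


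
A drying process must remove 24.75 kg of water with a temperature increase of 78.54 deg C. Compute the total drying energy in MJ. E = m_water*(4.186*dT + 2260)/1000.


E = m_water * (4.186 * dT + 2260) / 1000
= 24.75 * (4.186 * 78.54 + 2260) / 1000
= 64.0720 MJ

64.0720 MJ


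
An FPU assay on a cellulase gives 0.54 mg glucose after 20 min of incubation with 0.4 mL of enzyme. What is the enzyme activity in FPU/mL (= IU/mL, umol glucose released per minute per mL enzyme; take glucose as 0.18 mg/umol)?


Activity = glucose_mg / (0.18 mg/umol * V_mL * t_min)
= 0.54 / (0.18 * 0.4 * 20)
= 0.3750 FPU/mL

0.3750 FPU/mL


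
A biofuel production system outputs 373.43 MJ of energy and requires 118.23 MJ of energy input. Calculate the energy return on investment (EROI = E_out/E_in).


EROI = E_out / E_in
= 373.43 / 118.23
= 3.1585

3.1585


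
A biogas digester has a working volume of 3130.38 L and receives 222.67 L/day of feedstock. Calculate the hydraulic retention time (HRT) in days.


HRT = V / Q
= 3130.38 / 222.67
= 14.0584 days

14.0584 days


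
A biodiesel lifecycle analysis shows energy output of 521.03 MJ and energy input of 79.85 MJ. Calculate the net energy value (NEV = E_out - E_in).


NEV = E_out - E_in
= 521.03 - 79.85
= 441.1800 MJ

441.1800 MJ


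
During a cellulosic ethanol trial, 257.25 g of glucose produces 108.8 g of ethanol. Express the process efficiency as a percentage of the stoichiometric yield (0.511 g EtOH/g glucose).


Fermentation efficiency = (actual / (0.511 * glucose)) * 100
= (108.8 / (0.511 * 257.25)) * 100
= 82.7661%

82.7661%


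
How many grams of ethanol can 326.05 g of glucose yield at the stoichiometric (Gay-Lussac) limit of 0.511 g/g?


Theoretical ethanol yield: m_EtOH = 0.511 * m_glucose
m_EtOH = 0.511 * 326.05 = 166.6116 g

166.6116 g


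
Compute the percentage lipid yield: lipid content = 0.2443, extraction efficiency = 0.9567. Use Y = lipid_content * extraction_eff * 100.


Y = lipid_content * extraction_eff * 100
= 0.2443 * 0.9567 * 100
= 23.3722%

23.3722%


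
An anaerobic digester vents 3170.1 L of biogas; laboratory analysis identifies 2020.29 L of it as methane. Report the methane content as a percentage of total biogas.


CH4% = V_CH4 / V_total * 100
= 2020.29 / 3170.1 * 100
= 63.7295%

63.7295%


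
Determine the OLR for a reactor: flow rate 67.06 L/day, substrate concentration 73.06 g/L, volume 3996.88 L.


OLR = Q * S / V
= 67.06 * 73.06 / 3996.88
= 1.2258 g/L/day

1.2258 g/L/day


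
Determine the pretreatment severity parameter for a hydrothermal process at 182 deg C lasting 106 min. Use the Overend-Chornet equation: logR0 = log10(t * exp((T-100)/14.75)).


logR0 = log10(t * exp((T - 100) / 14.75))
= log10(106 * exp((182 - 100) / 14.75))
= 4.4397

4.4397


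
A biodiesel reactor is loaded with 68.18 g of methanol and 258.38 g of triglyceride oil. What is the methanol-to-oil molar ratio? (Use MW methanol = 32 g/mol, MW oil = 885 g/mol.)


Molar ratio = n_MeOH / n_oil = (MeOH/32) / (oil/885) = (MeOH * 885) / (32 * oil)
= (68.18 * 885) / (32 * 258.38)
= 7.2978

7.2978


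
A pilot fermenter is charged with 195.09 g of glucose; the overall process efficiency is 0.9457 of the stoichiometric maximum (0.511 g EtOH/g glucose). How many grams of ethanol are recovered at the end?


Actual ethanol: m = 0.511 * 195.09 * 0.9457
m = 94.2778 g

94.2778 g


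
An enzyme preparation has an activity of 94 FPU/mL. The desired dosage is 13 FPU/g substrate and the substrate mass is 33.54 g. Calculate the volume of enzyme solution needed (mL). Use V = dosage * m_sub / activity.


V = dosage * m_sub / activity
V = 13 * 33.54 / 94
V = 4.6385 mL

4.6385 mL


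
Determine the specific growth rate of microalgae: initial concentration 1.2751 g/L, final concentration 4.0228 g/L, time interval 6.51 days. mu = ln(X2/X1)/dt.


mu = ln(X2/X1) / dt
= ln(4.0228/1.2751) / 6.51
= 0.1765 per day

0.1765 per day


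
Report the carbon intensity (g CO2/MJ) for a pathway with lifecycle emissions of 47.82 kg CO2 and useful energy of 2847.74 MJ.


CI = CO2 * 1000 / E
= 47.82 * 1000 / 2847.74
= 16.7923 g CO2/MJ

16.7923 g CO2/MJ


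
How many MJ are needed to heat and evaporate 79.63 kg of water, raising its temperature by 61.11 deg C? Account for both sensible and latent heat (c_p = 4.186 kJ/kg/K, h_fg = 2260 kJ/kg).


E = m_water * (4.186 * dT + 2260) / 1000
= 79.63 * (4.186 * 61.11 + 2260) / 1000
= 200.3337 MJ

200.3337 MJ


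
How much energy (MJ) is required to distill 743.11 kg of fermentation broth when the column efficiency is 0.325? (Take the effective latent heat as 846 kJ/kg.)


E = m * 846 / (eta * 1000)
= 743.11 * 846 / (0.325 * 1000)
= 1934.3725 MJ

1934.3725 MJ


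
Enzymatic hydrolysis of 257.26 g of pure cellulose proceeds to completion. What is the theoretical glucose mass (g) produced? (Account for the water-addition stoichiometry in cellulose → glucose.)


glucose = cellulose * 180/162
= 257.26 * 180/162
= 285.8444 g

285.8444 g


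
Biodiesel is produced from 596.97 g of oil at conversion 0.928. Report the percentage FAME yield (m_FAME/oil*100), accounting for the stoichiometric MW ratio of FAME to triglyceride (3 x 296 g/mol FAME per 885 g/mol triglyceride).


m_FAME = oil * conv * (3 * 296 / 885) = oil * conv * (888/885)
= 596.97 * 0.928 * 888 / 885
= 555.8661 g
Y = m_FAME / oil * 100 = conv * (888/885) * 100
= 0.928 * 888 / 885 * 100
= 93.11%

93.11%


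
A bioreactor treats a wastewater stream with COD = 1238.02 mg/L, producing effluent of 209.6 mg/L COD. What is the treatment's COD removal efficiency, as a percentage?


eta = (COD_in - COD_out) / COD_in * 100
= (1238.02 - 209.6) / 1238.02 * 100
= 83.0697%

83.0697%


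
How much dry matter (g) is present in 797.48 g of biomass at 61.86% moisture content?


Wd = Ww * (1 - MC/100)
= 797.48 * (1 - 61.86/100)
= 304.1589 g

304.1589 g


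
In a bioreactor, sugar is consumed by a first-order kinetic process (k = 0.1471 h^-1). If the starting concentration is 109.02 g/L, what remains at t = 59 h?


S = S0 * exp(-k * t)
S = 109.02 * exp(-0.1471 * 59)
S = 0.0185 g/L

0.0185 g/L


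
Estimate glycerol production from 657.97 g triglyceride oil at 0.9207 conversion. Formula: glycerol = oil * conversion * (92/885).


glycerol = oil * conv * (92/885)
= 657.97 * 0.9207 * 92 / 885
= 62.9751 g

62.9751 g


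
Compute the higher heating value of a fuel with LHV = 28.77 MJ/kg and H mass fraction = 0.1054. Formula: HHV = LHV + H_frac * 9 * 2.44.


HHV = LHV + H_frac * 9 * 2.44
= 28.77 + 0.1054 * 9 * 2.44
= 31.0846 MJ/kg

31.0846 MJ/kg


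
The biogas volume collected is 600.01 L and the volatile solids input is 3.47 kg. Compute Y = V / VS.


Y = V / VS
= 600.01 / 3.47
= 172.9135 L/kg VS

172.9135 L/kg VS


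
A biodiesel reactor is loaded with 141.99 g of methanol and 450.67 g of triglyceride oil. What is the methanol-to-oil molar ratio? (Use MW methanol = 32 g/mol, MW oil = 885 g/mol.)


Molar ratio = n_MeOH / n_oil = (MeOH/32) / (oil/885) = (MeOH * 885) / (32 * oil)
= (141.99 * 885) / (32 * 450.67)
= 8.7135

8.7135


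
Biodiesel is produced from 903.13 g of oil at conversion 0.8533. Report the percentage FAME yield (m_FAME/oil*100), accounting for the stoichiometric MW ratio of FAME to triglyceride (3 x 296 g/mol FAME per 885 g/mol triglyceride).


m_FAME = oil * conv * (3 * 296 / 885) = oil * conv * (888/885)
= 903.13 * 0.8533 * 888 / 885
= 773.2532 g
Y = m_FAME / oil * 100 = conv * (888/885) * 100
= 0.8533 * 888 / 885 * 100
= 85.62%

85.62%


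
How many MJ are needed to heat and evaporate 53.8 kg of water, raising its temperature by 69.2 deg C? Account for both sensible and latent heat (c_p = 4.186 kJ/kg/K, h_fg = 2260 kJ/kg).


E = m_water * (4.186 * dT + 2260) / 1000
= 53.8 * (4.186 * 69.2 + 2260) / 1000
= 137.1723 MJ

137.1723 MJ


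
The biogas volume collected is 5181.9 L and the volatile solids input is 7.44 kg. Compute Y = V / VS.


Y = V / VS
= 5181.9 / 7.44
= 696.4919 L/kg VS

696.4919 L/kg VS


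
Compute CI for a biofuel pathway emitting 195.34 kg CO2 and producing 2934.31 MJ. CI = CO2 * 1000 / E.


CI = CO2 * 1000 / E
= 195.34 * 1000 / 2934.31
= 66.5710 g CO2/MJ

66.5710 g CO2/MJ


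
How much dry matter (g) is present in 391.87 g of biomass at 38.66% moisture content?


Wd = Ww * (1 - MC/100)
= 391.87 * (1 - 38.66/100)
= 240.3731 g

240.3731 g


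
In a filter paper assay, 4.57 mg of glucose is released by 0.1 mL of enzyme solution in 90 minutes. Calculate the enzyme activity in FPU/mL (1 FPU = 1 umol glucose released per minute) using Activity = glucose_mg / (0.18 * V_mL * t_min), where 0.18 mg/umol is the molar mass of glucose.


Activity = glucose_mg / (0.18 mg/umol * V_mL * t_min)
= 4.57 / (0.18 * 0.1 * 90)
= 2.8210 FPU/mL

2.8210 FPU/mL


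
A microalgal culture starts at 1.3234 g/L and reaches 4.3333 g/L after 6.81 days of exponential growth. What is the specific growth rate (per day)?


mu = ln(X2/X1) / dt
= ln(4.3333/1.3234) / 6.81
= 0.1742 per day

0.1742 per day


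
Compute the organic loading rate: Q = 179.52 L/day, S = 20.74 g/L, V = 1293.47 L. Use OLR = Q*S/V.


OLR = Q * S / V
= 179.52 * 20.74 / 1293.47
= 2.8785 g/L/day

2.8785 g/L/day


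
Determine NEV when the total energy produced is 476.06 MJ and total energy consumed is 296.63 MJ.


NEV = E_out - E_in
= 476.06 - 296.63
= 179.4300 MJ

179.4300 MJ


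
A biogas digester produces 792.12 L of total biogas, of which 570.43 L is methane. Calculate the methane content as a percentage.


CH4% = V_CH4 / V_total * 100
= 570.43 / 792.12 * 100
= 72.0131%

72.0131%


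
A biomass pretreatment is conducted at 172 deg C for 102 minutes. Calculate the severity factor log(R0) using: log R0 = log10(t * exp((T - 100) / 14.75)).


logR0 = log10(t * exp((T - 100) / 14.75))
= log10(102 * exp((172 - 100) / 14.75))
= 4.1285

4.1285


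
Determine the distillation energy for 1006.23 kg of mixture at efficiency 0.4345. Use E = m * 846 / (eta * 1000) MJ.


E = m * 846 / (eta * 1000)
= 1006.23 * 846 / (0.4345 * 1000)
= 1959.1958 MJ

1959.1958 MJ


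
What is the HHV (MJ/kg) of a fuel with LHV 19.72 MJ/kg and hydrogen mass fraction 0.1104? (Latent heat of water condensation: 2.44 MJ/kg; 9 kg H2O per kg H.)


HHV = LHV + H_frac * 9 * 2.44
= 19.72 + 0.1104 * 9 * 2.44
= 22.1444 MJ/kg

22.1444 MJ/kg


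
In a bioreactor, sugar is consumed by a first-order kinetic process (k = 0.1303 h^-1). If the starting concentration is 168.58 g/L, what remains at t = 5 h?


S = S0 * exp(-k * t)
S = 168.58 * exp(-0.1303 * 5)
S = 87.8746 g/L

87.8746 g/L


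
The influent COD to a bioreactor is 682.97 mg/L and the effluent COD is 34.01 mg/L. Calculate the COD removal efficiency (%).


eta = (COD_in - COD_out) / COD_in * 100
= (682.97 - 34.01) / 682.97 * 100
= 95.0203%

95.0203%


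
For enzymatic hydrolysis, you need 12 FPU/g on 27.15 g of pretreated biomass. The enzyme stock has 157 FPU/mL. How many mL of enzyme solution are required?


V = dosage * m_sub / activity
V = 12 * 27.15 / 157
V = 2.0752 mL

2.0752 mL


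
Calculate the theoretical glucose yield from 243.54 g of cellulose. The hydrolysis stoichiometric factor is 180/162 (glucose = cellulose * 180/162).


glucose = cellulose * 180/162
= 243.54 * 180/162
= 270.6000 g

270.6000 g


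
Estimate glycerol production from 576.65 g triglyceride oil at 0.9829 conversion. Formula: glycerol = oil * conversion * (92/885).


glycerol = oil * conv * (92/885)
= 576.65 * 0.9829 * 92 / 885
= 58.9205 g

58.9205 g


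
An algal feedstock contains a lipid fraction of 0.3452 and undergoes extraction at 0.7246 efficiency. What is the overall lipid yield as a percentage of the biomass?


Y = lipid_content * extraction_eff * 100
= 0.3452 * 0.7246 * 100
= 25.0132%

25.0132%


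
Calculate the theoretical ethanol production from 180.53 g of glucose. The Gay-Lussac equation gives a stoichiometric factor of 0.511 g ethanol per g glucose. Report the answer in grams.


Theoretical ethanol yield: m_EtOH = 0.511 * m_glucose
m_EtOH = 0.511 * 180.53 = 92.2508 g

92.2508 g


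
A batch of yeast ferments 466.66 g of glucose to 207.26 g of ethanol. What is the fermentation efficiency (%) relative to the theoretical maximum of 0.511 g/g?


Fermentation efficiency = (actual / (0.511 * glucose)) * 100
= (207.26 / (0.511 * 466.66)) * 100
= 86.9149%

86.9149%


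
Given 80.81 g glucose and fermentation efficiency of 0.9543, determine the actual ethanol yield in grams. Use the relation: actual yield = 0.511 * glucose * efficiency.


Actual ethanol: m = 0.511 * 80.81 * 0.9543
m = 39.4068 g

39.4068 g


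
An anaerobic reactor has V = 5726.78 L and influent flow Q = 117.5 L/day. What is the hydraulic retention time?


HRT = V / Q
= 5726.78 / 117.5
= 48.7386 days

48.7386 days


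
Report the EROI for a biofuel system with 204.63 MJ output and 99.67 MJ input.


EROI = E_out / E_in
= 204.63 / 99.67
= 2.0531

2.0531


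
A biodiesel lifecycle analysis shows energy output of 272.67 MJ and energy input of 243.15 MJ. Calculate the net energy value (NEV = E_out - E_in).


NEV = E_out - E_in
= 272.67 - 243.15
= 29.5200 MJ

29.5200 MJ


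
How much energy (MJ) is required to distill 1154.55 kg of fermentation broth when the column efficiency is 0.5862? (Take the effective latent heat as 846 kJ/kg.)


E = m * 846 / (eta * 1000)
= 1154.55 * 846 / (0.5862 * 1000)
= 1666.2390 MJ

1666.2390 MJ


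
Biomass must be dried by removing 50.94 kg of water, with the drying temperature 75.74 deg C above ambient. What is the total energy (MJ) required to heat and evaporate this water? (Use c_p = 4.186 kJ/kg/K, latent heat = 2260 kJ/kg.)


E = m_water * (4.186 * dT + 2260) / 1000
= 50.94 * (4.186 * 75.74 + 2260) / 1000
= 131.2748 MJ

131.2748 MJ


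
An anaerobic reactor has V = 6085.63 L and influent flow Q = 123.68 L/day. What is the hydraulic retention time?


HRT = V / Q
= 6085.63 / 123.68
= 49.2046 days

49.2046 days


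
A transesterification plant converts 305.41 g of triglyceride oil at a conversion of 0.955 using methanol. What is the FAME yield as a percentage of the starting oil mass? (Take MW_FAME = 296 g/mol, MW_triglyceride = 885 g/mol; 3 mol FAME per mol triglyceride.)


m_FAME = oil * conv * (3 * 296 / 885) = oil * conv * (888/885)
= 305.41 * 0.955 * 888 / 885
= 292.6553 g
Y = m_FAME / oil * 100 = conv * (888/885) * 100
= 0.955 * 888 / 885 * 100
= 95.82%

95.82%


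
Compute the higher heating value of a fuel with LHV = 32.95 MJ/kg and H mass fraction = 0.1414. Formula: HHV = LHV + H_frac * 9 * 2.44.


HHV = LHV + H_frac * 9 * 2.44
= 32.95 + 0.1414 * 9 * 2.44
= 36.0551 MJ/kg

36.0551 MJ/kg


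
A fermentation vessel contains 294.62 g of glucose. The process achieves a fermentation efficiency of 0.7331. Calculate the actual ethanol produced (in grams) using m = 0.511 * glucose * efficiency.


Actual ethanol: m = 0.511 * 294.62 * 0.7331
m = 110.3688 g

110.3688 g


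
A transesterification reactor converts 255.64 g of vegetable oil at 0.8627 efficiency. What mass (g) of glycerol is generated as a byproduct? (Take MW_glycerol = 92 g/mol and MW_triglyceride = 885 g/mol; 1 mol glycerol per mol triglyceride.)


glycerol = oil * conv * (92/885)
= 255.64 * 0.8627 * 92 / 885
= 22.9263 g

22.9263 g


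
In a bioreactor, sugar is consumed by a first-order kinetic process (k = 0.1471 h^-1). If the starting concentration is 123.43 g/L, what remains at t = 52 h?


S = S0 * exp(-k * t)
S = 123.43 * exp(-0.1471 * 52)
S = 0.0588 g/L

0.0588 g/L


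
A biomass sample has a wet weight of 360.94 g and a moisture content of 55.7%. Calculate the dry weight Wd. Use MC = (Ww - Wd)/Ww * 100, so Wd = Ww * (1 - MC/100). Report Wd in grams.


Wd = Ww * (1 - MC/100)
= 360.94 * (1 - 55.7/100)
= 159.8964 g

159.8964 g


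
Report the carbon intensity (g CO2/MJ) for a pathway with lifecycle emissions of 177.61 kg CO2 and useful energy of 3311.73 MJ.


CI = CO2 * 1000 / E
= 177.61 * 1000 / 3311.73
= 53.6306 g CO2/MJ

53.6306 g CO2/MJ


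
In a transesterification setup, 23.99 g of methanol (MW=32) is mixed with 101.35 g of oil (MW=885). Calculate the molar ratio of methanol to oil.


Molar ratio = n_MeOH / n_oil = (MeOH/32) / (oil/885) = (MeOH * 885) / (32 * oil)
= (23.99 * 885) / (32 * 101.35)
= 6.5464

6.5464


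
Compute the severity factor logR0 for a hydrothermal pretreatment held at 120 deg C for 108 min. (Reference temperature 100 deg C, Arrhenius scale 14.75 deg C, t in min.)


logR0 = log10(t * exp((T - 100) / 14.75))
= log10(108 * exp((120 - 100) / 14.75))
= 2.6223

2.6223


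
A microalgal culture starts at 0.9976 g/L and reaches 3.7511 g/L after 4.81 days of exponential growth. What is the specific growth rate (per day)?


mu = ln(X2/X1) / dt
= ln(3.7511/0.9976) / 4.81
= 0.2754 per day

0.2754 per day


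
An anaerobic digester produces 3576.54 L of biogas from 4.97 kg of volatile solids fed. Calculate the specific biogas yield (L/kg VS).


Y = V / VS
= 3576.54 / 4.97
= 719.6258 L/kg VS

719.6258 L/kg VS


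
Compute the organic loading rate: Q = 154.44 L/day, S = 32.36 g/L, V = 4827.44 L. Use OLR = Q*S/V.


OLR = Q * S / V
= 154.44 * 32.36 / 4827.44
= 1.0353 g/L/day

1.0353 g/L/day


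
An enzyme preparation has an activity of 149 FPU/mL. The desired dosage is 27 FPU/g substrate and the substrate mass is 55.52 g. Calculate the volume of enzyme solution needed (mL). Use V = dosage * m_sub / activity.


V = dosage * m_sub / activity
V = 27 * 55.52 / 149
V = 10.0607 mL

10.0607 mL


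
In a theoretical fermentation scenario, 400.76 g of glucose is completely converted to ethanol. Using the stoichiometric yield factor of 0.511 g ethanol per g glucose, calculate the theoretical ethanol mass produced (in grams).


Theoretical ethanol yield: m_EtOH = 0.511 * m_glucose
m_EtOH = 0.511 * 400.76 = 204.7884 g

204.7884 g


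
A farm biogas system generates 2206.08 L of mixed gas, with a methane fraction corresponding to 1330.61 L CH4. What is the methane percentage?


CH4% = V_CH4 / V_total * 100
= 1330.61 / 2206.08 * 100
= 60.3156%

60.3156%


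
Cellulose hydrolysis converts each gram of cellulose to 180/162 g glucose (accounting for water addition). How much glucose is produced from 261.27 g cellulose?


glucose = cellulose * 180/162
= 261.27 * 180/162
= 290.3000 g

290.3000 g


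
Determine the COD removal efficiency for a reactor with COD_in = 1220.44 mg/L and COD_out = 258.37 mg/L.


eta = (COD_in - COD_out) / COD_in * 100
= (1220.44 - 258.37) / 1220.44 * 100
= 78.8298%

78.8298%


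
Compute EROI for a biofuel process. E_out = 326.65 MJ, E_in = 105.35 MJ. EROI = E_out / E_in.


EROI = E_out / E_in
= 326.65 / 105.35
= 3.1006

3.1006


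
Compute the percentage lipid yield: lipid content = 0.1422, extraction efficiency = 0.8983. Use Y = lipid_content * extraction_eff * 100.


Y = lipid_content * extraction_eff * 100
= 0.1422 * 0.8983 * 100
= 12.7738%

12.7738%


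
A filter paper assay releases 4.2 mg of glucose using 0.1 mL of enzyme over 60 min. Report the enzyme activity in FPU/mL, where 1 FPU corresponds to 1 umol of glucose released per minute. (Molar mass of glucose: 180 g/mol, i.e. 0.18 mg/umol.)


Activity = glucose_mg / (0.18 mg/umol * V_mL * t_min)
= 4.2 / (0.18 * 0.1 * 60)
= 3.8889 FPU/mL

3.8889 FPU/mL


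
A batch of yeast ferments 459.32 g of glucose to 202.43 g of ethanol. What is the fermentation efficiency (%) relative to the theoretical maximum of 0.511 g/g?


Fermentation efficiency = (actual / (0.511 * glucose)) * 100
= (202.43 / (0.511 * 459.32)) * 100
= 86.2459%

86.2459%


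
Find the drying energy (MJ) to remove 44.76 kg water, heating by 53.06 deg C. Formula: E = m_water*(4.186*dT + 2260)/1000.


E = m_water * (4.186 * dT + 2260) / 1000
= 44.76 * (4.186 * 53.06 + 2260) / 1000
= 111.0992 MJ

111.0992 MJ


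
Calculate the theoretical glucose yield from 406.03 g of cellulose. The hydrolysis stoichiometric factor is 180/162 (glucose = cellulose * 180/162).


glucose = cellulose * 180/162
= 406.03 * 180/162
= 451.1444 g

451.1444 g


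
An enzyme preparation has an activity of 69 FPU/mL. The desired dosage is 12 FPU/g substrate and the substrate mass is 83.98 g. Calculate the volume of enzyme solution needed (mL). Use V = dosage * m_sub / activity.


V = dosage * m_sub / activity
V = 12 * 83.98 / 69
V = 14.6052 mL

14.6052 mL


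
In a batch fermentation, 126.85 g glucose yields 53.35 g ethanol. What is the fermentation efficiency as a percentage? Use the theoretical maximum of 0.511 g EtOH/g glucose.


Fermentation efficiency = (actual / (0.511 * glucose)) * 100
= (53.35 / (0.511 * 126.85)) * 100
= 82.3044%

82.3044%


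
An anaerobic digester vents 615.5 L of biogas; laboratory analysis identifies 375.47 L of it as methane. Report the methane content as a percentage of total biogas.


CH4% = V_CH4 / V_total * 100
= 375.47 / 615.5 * 100
= 61.0024%

61.0024%


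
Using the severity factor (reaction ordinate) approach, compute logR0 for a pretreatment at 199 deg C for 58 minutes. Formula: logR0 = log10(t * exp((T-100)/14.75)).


logR0 = log10(t * exp((T - 100) / 14.75))
= log10(58 * exp((199 - 100) / 14.75))
= 4.6784

4.6784


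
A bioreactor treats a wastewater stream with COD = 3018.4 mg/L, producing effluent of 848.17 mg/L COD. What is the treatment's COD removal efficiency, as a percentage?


eta = (COD_in - COD_out) / COD_in * 100
= (3018.4 - 848.17) / 3018.4 * 100
= 71.9000%

71.9000%


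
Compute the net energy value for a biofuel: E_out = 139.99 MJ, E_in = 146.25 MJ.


NEV = E_out - E_in
= 139.99 - 146.25
= -6.2600 MJ

-6.2600 MJ


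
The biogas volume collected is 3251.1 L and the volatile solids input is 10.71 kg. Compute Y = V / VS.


Y = V / VS
= 3251.1 / 10.71
= 303.5574 L/kg VS

303.5574 L/kg VS


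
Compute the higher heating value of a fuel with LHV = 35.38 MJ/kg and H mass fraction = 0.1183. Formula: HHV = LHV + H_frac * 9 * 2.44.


HHV = LHV + H_frac * 9 * 2.44
= 35.38 + 0.1183 * 9 * 2.44
= 37.9779 MJ/kg

37.9779 MJ/kg


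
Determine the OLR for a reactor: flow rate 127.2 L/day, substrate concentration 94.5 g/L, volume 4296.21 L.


OLR = Q * S / V
= 127.2 * 94.5 / 4296.21
= 2.7979 g/L/day

2.7979 g/L/day


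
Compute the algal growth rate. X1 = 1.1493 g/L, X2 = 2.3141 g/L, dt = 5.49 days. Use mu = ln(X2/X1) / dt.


mu = ln(X2/X1) / dt
= ln(2.3141/1.1493) / 5.49
= 0.1275 per day

0.1275 per day


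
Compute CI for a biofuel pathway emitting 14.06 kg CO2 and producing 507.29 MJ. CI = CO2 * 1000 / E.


CI = CO2 * 1000 / E
= 14.06 * 1000 / 507.29
= 27.7159 g CO2/MJ

27.7159 g CO2/MJ


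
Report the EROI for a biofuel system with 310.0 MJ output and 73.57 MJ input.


EROI = E_out / E_in
= 310.0 / 73.57
= 4.2137

4.2137


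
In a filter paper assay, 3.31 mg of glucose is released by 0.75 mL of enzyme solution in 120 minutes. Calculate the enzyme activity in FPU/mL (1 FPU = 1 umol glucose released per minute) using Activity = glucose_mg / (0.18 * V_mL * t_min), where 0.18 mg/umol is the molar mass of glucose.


Activity = glucose_mg / (0.18 mg/umol * V_mL * t_min)
= 3.31 / (0.18 * 0.75 * 120)
= 0.2043 FPU/mL

0.2043 FPU/mL


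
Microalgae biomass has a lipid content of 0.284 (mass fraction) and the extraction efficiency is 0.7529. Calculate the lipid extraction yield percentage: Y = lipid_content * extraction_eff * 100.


Y = lipid_content * extraction_eff * 100
= 0.284 * 0.7529 * 100
= 21.3824%

21.3824%


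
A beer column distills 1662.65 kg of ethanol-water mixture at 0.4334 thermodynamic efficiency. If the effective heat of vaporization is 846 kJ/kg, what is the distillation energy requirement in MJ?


E = m * 846 / (eta * 1000)
= 1662.65 * 846 / (0.4334 * 1000)
= 3245.5051 MJ

3245.5051 MJ


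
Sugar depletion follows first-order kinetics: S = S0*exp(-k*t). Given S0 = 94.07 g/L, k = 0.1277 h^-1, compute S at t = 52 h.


S = S0 * exp(-k * t)
S = 94.07 * exp(-0.1277 * 52)
S = 0.1229 g/L

0.1229 g/L


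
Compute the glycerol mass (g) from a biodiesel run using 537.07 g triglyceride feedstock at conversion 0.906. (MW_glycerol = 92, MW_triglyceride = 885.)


glycerol = oil * conv * (92/885)
= 537.07 * 0.906 * 92 / 885
= 50.5829 g

50.5829 g


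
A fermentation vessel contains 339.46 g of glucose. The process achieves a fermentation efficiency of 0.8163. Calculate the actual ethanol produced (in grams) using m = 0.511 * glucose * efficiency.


Actual ethanol: m = 0.511 * 339.46 * 0.8163
m = 141.5987 g

141.5987 g


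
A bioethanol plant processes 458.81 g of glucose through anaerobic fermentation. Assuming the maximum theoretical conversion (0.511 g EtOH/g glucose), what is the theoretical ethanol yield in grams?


Theoretical ethanol yield: m_EtOH = 0.511 * m_glucose
m_EtOH = 0.511 * 458.81 = 234.4519 g

234.4519 g


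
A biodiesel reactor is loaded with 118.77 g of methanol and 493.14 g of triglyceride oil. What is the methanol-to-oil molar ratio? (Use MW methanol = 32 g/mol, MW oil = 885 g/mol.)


Molar ratio = n_MeOH / n_oil = (MeOH/32) / (oil/885) = (MeOH * 885) / (32 * oil)
= (118.77 * 885) / (32 * 493.14)
= 6.6609

6.6609


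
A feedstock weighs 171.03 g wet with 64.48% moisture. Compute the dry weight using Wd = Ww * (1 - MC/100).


Wd = Ww * (1 - MC/100)
= 171.03 * (1 - 64.48/100)
= 60.7499 g

60.7499 g


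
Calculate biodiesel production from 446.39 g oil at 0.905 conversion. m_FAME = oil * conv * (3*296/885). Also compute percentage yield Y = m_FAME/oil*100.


m_FAME = oil * conv * (3 * 296 / 885) = oil * conv * (888/885)
= 446.39 * 0.905 * 888 / 885
= 405.3524 g
Y = m_FAME / oil * 100 = conv * (888/885) * 100
= 0.905 * 888 / 885 * 100
= 90.81%

405.3524 g FAME; Y = 90.81%


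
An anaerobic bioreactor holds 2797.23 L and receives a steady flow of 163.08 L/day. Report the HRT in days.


HRT = V / Q
= 2797.23 / 163.08
= 17.1525 days

17.1525 days


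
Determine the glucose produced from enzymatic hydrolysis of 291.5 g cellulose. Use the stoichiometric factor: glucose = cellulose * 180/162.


glucose = cellulose * 180/162
= 291.5 * 180/162
= 323.8889 g

323.8889 g


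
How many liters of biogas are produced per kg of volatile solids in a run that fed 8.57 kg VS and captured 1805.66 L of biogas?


Y = V / VS
= 1805.66 / 8.57
= 210.6954 L/kg VS

210.6954 L/kg VS


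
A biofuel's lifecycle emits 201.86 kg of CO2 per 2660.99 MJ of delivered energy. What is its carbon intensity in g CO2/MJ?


CI = CO2 * 1000 / E
= 201.86 * 1000 / 2660.99
= 75.8590 g CO2/MJ

75.8590 g CO2/MJ


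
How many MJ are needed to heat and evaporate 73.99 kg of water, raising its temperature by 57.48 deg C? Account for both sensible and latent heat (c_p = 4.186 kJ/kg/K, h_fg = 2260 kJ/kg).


E = m_water * (4.186 * dT + 2260) / 1000
= 73.99 * (4.186 * 57.48 + 2260) / 1000
= 185.0202 MJ

185.0202 MJ


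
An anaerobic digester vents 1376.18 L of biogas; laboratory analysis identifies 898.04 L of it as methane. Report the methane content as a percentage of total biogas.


CH4% = V_CH4 / V_total * 100
= 898.04 / 1376.18 * 100
= 65.2560%

65.2560%


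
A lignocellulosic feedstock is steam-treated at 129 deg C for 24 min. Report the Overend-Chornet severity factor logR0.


logR0 = log10(t * exp((T - 100) / 14.75))
= log10(24 * exp((129 - 100) / 14.75))
= 2.2341

2.2341


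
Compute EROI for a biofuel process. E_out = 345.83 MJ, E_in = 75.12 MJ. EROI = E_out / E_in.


EROI = E_out / E_in
= 345.83 / 75.12
= 4.6037

4.6037


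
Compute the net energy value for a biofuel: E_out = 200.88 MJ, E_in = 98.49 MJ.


NEV = E_out - E_in
= 200.88 - 98.49
= 102.3900 MJ

102.3900 MJ


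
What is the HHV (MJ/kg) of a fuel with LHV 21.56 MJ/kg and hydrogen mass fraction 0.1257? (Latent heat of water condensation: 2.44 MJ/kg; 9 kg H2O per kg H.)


HHV = LHV + H_frac * 9 * 2.44
= 21.56 + 0.1257 * 9 * 2.44
= 24.3204 MJ/kg

24.3204 MJ/kg


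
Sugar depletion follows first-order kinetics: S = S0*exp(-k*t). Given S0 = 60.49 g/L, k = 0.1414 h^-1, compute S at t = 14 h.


S = S0 * exp(-k * t)
S = 60.49 * exp(-0.1414 * 14)
S = 8.3551 g/L

8.3551 g/L


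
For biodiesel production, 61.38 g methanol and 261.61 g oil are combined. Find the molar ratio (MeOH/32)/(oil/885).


Molar ratio = n_MeOH / n_oil = (MeOH/32) / (oil/885) = (MeOH * 885) / (32 * oil)
= (61.38 * 885) / (32 * 261.61)
= 6.4888

6.4888


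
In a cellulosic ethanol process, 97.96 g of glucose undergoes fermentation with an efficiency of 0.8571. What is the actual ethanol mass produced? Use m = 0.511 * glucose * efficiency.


Actual ethanol: m = 0.511 * 97.96 * 0.8571
m = 42.9043 g

42.9043 g


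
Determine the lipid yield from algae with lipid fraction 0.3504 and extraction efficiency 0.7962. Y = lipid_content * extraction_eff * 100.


Y = lipid_content * extraction_eff * 100
= 0.3504 * 0.7962 * 100
= 27.8988%

27.8988%


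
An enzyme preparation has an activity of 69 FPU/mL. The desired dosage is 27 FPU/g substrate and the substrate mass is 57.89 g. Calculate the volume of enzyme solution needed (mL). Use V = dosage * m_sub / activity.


V = dosage * m_sub / activity
V = 27 * 57.89 / 69
V = 22.6526 mL

22.6526 mL


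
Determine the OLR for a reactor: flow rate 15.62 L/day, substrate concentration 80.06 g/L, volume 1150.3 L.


OLR = Q * S / V
= 15.62 * 80.06 / 1150.3
= 1.0871 g/L/day

1.0871 g/L/day


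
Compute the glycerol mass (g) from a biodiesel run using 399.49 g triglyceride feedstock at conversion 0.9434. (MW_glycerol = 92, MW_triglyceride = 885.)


glycerol = oil * conv * (92/885)
= 399.49 * 0.9434 * 92 / 885
= 39.1784 g

39.1784 g


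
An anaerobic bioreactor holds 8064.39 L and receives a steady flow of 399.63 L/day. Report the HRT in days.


HRT = V / Q
= 8064.39 / 399.63
= 20.1796 days

20.1796 days


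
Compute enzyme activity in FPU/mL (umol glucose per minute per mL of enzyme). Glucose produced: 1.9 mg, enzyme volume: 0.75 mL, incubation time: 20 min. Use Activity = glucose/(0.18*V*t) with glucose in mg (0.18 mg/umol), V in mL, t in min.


Activity = glucose_mg / (0.18 mg/umol * V_mL * t_min)
= 1.9 / (0.18 * 0.75 * 20)
= 0.7037 FPU/mL

0.7037 FPU/mL


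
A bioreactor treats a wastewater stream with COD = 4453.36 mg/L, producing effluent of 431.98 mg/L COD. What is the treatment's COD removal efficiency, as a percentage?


eta = (COD_in - COD_out) / COD_in * 100
= (4453.36 - 431.98) / 4453.36 * 100
= 90.2999%

90.2999%


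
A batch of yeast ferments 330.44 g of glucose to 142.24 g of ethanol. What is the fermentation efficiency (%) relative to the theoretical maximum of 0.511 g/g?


Fermentation efficiency = (actual / (0.511 * glucose)) * 100
= (142.24 / (0.511 * 330.44)) * 100
= 84.2380%

84.2380%


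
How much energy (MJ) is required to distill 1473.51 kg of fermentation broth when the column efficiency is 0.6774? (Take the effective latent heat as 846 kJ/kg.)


E = m * 846 / (eta * 1000)
= 1473.51 * 846 / (0.6774 * 1000)
= 1840.2561 MJ

1840.2561 MJ


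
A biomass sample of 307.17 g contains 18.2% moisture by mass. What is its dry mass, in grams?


Wd = Ww * (1 - MC/100)
= 307.17 * (1 - 18.2/100)
= 251.2651 g

251.2651 g
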